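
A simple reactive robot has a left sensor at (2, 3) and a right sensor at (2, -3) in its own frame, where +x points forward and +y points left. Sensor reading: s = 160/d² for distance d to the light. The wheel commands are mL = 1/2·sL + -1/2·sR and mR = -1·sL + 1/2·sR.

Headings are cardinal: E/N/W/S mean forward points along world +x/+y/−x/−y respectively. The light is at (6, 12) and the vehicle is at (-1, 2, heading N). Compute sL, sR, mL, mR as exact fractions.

40/41 2 -21/41 1/41

left sensor world pos  = (-4, 4); dL² = 164
right sensor world pos = (2, 4); dR² = 80
sL = 160/164 = 40/41
sR = 160/80 = 2
mL = 1/2·sL + -1/2·sR = -21/41
mR = -1·sL + 1/2·sR = 1/41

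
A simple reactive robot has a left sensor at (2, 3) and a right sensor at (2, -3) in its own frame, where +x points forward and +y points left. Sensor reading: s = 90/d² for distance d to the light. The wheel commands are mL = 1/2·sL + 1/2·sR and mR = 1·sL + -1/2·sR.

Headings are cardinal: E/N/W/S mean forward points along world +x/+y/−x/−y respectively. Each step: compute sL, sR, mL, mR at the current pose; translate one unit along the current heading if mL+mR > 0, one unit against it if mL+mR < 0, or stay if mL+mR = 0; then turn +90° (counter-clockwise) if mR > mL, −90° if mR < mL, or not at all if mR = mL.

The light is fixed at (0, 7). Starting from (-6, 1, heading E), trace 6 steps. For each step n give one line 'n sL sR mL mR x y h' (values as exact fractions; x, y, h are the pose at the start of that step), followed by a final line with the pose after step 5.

0 18/5 90/97 1098/485 1521/485 -6 1 E
1 9/8 9/2 45/16 -9/8 -5 1 N
2 90/13 90/73 3870/949 5985/949 -5 2 E
3 45/29 9 153/29 -171/58 -4 2 N
4 18 90/53 522/53 909/53 -4 3 E
5 9/4 45/2 99/8 -9 -3 3 N
final -3 4 E

n=0: pose=(-6,1,E); sL=18/5, sR=90/97; mL=1098/485, mR=1521/485; mL+mR=27/5 → advance +1; mR−mL=423/485 → turn +1·90°
n=1: pose=(-5,1,N); sL=9/8, sR=9/2; mL=45/16, mR=-9/8; mL+mR=27/16 → advance +1; mR−mL=-63/16 → turn -1·90°
n=2: pose=(-5,2,E); sL=90/13, sR=90/73; mL=3870/949, mR=5985/949; mL+mR=135/13 → advance +1; mR−mL=2115/949 → turn +1·90°
n=3: pose=(-4,2,N); sL=45/29, sR=9; mL=153/29, mR=-171/58; mL+mR=135/58 → advance +1; mR−mL=-477/58 → turn -1·90°
n=4: pose=(-4,3,E); sL=18, sR=90/53; mL=522/53, mR=909/53; mL+mR=27 → advance +1; mR−mL=387/53 → turn +1·90°
n=5: pose=(-3,3,N); sL=9/4, sR=45/2; mL=99/8, mR=-9; mL+mR=27/8 → advance +1; mR−mL=-171/8 → turn -1·90°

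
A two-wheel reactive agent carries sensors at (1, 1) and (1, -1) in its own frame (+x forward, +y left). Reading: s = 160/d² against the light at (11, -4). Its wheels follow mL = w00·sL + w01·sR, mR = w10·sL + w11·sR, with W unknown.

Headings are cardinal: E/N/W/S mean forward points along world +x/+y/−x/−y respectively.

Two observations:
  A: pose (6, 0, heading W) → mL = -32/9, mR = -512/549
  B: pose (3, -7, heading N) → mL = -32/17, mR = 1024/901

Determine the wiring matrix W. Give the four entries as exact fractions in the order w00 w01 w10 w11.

obs A: pose=(6,0,W) → sL=32/9, sR=160/61, mL=-32/9, mR=-512/549
obs B: pose=(3,-7,N) → sL=32/17, sR=160/53, mL=-32/17, mR=1024/901
sensor matrix S = [[32/9, 160/61], [32/17, 160/53]]; det S = 2867200/494649
solve [mL_A; mL_B] = S·[w00; w01] and [mR_A; mR_B] = S·[w10; w11]:
  w00 = -1, w01 = 0, w10 = -1, w11 = 1

-1 0 -1 1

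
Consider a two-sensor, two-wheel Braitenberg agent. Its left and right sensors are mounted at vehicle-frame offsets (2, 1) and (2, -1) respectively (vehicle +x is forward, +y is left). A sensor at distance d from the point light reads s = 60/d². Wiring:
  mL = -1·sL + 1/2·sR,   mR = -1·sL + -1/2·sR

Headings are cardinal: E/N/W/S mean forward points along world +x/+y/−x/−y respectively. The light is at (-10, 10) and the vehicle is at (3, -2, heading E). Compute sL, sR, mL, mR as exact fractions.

30/173 30/197 -3315/34081 -8505/34081

left sensor world pos  = (5, -1); dL² = 346
right sensor world pos = (5, -3); dR² = 394
sL = 60/346 = 30/173
sR = 60/394 = 30/197
mL = -1·sL + 1/2·sR = -3315/34081
mR = -1·sL + -1/2·sR = -8505/34081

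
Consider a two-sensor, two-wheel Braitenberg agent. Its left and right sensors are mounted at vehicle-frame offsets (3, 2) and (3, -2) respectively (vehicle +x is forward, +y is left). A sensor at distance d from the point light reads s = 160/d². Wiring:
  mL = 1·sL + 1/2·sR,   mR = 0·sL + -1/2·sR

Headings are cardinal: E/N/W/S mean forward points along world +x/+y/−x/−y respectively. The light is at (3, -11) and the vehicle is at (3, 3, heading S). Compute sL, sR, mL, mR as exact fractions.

32/25 32/25 48/25 -16/25

left sensor world pos  = (5, 0); dL² = 125
right sensor world pos = (1, 0); dR² = 125
sL = 160/125 = 32/25
sR = 160/125 = 32/25
mL = 1·sL + 1/2·sR = 48/25
mR = 0·sL + -1/2·sR = -16/25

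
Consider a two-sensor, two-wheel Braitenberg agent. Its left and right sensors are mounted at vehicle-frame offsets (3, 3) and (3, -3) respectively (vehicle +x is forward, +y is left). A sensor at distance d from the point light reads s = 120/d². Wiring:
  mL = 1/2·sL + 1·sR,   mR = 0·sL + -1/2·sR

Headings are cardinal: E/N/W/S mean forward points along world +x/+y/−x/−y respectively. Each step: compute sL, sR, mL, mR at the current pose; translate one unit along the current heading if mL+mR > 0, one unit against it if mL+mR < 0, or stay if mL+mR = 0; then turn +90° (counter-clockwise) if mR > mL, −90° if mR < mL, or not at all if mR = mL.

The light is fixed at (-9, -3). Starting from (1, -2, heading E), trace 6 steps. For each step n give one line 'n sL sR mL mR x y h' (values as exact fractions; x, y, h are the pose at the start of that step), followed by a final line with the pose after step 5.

n=0: pose=(1,-2,E); sL=24/37, sR=120/173; mL=6516/6401, mR=-60/173; mL+mR=4296/6401 → advance +1; mR−mL=-8736/6401 → turn -1·90°
n=1: pose=(2,-2,S); sL=3/5, sR=30/17; mL=351/170, mR=-15/17; mL+mR=201/170 → advance +1; mR−mL=-501/170 → turn -1·90°
n=2: pose=(2,-3,W); sL=120/73, sR=120/73; mL=180/73, mR=-60/73; mL+mR=120/73 → advance +1; mR−mL=-240/73 → turn -1·90°
n=3: pose=(1,-3,N); sL=60/29, sR=60/89; mL=4410/2581, mR=-30/89; mL+mR=3540/2581 → advance +1; mR−mL=-5280/2581 → turn -1·90°
n=4: pose=(1,-2,E); sL=24/37, sR=120/173; mL=6516/6401, mR=-60/173; mL+mR=4296/6401 → advance +1; mR−mL=-8736/6401 → turn -1·90°
n=5: pose=(2,-2,S); sL=3/5, sR=30/17; mL=351/170, mR=-15/17; mL+mR=201/170 → advance +1; mR−mL=-501/170 → turn -1·90°

0 24/37 120/173 6516/6401 -60/173 1 -2 E
1 3/5 30/17 351/170 -15/17 2 -2 S
2 120/73 120/73 180/73 -60/73 2 -3 W
3 60/29 60/89 4410/2581 -30/89 1 -3 N
4 24/37 120/173 6516/6401 -60/173 1 -2 E
5 3/5 30/17 351/170 -15/17 2 -2 S
final 2 -3 W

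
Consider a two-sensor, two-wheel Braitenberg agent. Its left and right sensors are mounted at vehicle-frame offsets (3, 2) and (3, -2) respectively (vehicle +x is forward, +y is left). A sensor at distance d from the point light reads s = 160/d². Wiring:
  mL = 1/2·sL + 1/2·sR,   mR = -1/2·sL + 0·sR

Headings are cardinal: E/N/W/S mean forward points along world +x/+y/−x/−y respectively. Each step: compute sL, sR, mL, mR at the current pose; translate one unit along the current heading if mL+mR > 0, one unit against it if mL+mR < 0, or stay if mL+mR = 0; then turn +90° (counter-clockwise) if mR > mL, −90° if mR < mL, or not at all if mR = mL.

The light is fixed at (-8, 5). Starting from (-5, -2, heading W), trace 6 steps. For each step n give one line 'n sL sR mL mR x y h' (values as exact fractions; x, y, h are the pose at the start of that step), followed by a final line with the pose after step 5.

0 160/81 32/5 1696/405 -80/81 -5 -2 W
1 10 5 15/2 -5 -6 -2 N
2 160/41 160/89 10400/3649 -80/41 -6 -1 E
3 80/53 80/41 3760/2173 -40/53 -5 -1 S
4 160/81 32/5 1696/405 -80/81 -5 -2 W
5 10 5 15/2 -5 -6 -2 N
final -6 -1 E

n=0: pose=(-5,-2,W); sL=160/81, sR=32/5; mL=1696/405, mR=-80/81; mL+mR=16/5 → advance +1; mR−mL=-2096/405 → turn -1·90°
n=1: pose=(-6,-2,N); sL=10, sR=5; mL=15/2, mR=-5; mL+mR=5/2 → advance +1; mR−mL=-25/2 → turn -1·90°
n=2: pose=(-6,-1,E); sL=160/41, sR=160/89; mL=10400/3649, mR=-80/41; mL+mR=80/89 → advance +1; mR−mL=-17520/3649 → turn -1·90°
n=3: pose=(-5,-1,S); sL=80/53, sR=80/41; mL=3760/2173, mR=-40/53; mL+mR=40/41 → advance +1; mR−mL=-5400/2173 → turn -1·90°
n=4: pose=(-5,-2,W); sL=160/81, sR=32/5; mL=1696/405, mR=-80/81; mL+mR=16/5 → advance +1; mR−mL=-2096/405 → turn -1·90°
n=5: pose=(-6,-2,N); sL=10, sR=5; mL=15/2, mR=-5; mL+mR=5/2 → advance +1; mR−mL=-25/2 → turn -1·90°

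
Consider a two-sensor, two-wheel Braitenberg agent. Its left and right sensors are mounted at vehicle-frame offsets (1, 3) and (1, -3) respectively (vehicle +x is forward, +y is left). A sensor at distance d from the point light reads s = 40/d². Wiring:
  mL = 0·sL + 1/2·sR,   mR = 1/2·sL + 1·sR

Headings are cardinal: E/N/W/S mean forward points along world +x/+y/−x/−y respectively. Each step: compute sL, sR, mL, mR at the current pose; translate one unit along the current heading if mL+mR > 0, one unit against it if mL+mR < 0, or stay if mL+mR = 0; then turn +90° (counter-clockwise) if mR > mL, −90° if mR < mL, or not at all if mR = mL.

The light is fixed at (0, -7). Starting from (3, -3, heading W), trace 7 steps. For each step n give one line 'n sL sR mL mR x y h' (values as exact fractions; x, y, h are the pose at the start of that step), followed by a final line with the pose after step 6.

0 8 40/53 20/53 252/53 3 -3 W
1 20/17 4 2 78/17 2 -3 S
2 8/9 40/9 20/9 44/9 2 -4 E
3 5/2 10/13 5/13 105/52 3 -4 N
4 8 40/53 20/53 252/53 3 -3 W
5 20/17 4 2 78/17 2 -3 S
6 8/9 40/9 20/9 44/9 2 -4 E
final 3 -4 N

n=0: pose=(3,-3,W); sL=8, sR=40/53; mL=20/53, mR=252/53; mL+mR=272/53 → advance +1; mR−mL=232/53 → turn +1·90°
n=1: pose=(2,-3,S); sL=20/17, sR=4; mL=2, mR=78/17; mL+mR=112/17 → advance +1; mR−mL=44/17 → turn +1·90°
n=2: pose=(2,-4,E); sL=8/9, sR=40/9; mL=20/9, mR=44/9; mL+mR=64/9 → advance +1; mR−mL=8/3 → turn +1·90°
n=3: pose=(3,-4,N); sL=5/2, sR=10/13; mL=5/13, mR=105/52; mL+mR=125/52 → advance +1; mR−mL=85/52 → turn +1·90°
n=4: pose=(3,-3,W); sL=8, sR=40/53; mL=20/53, mR=252/53; mL+mR=272/53 → advance +1; mR−mL=232/53 → turn +1·90°
n=5: pose=(2,-3,S); sL=20/17, sR=4; mL=2, mR=78/17; mL+mR=112/17 → advance +1; mR−mL=44/17 → turn +1·90°
n=6: pose=(2,-4,E); sL=8/9, sR=40/9; mL=20/9, mR=44/9; mL+mR=64/9 → advance +1; mR−mL=8/3 → turn +1·90°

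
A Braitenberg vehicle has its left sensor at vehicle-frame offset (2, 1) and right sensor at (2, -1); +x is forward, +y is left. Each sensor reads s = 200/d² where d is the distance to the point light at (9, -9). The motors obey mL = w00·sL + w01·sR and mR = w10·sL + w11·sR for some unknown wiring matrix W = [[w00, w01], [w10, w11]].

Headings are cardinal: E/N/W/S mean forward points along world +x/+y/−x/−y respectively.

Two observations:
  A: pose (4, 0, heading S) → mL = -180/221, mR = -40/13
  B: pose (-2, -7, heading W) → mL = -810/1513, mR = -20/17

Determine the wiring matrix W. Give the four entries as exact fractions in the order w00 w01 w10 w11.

obs A: pose=(4,0,S) → sL=40/13, sR=40/17, mL=-180/221, mR=-40/13
obs B: pose=(-2,-7,W) → sL=20/17, sR=100/89, mL=-810/1513, mR=-20/17
sensor matrix S = [[40/13, 40/17], [20/17, 100/89]]; det S = 230400/334373
solve [mL_A; mL_B] = S·[w00; w01] and [mR_A; mR_B] = S·[w10; w11]:
  w00 = 1/2, w01 = -1, w10 = -1, w11 = 0

1/2 -1 -1 0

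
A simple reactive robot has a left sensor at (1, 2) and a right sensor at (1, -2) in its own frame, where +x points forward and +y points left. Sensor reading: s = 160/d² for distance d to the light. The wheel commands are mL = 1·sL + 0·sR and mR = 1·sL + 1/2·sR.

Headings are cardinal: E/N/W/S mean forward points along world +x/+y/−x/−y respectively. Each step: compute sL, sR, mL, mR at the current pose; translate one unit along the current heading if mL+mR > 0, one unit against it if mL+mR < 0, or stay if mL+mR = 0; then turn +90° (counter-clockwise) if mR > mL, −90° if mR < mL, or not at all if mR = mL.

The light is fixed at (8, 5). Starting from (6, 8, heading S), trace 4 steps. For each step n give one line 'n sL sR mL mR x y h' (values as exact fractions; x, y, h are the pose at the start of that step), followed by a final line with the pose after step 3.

0 40 8 40 44 6 8 S
1 160/17 160 160/17 1520/17 6 7 E
2 80/9 16 80/9 152/9 7 7 N
3 32 160/29 32 1008/29 7 8 W
final 6 8 S

n=0: pose=(6,8,S); sL=40, sR=8; mL=40, mR=44; mL+mR=84 → advance +1; mR−mL=4 → turn +1·90°
n=1: pose=(6,7,E); sL=160/17, sR=160; mL=160/17, mR=1520/17; mL+mR=1680/17 → advance +1; mR−mL=80 → turn +1·90°
n=2: pose=(7,7,N); sL=80/9, sR=16; mL=80/9, mR=152/9; mL+mR=232/9 → advance +1; mR−mL=8 → turn +1·90°
n=3: pose=(7,8,W); sL=32, sR=160/29; mL=32, mR=1008/29; mL+mR=1936/29 → advance +1; mR−mL=80/29 → turn +1·90°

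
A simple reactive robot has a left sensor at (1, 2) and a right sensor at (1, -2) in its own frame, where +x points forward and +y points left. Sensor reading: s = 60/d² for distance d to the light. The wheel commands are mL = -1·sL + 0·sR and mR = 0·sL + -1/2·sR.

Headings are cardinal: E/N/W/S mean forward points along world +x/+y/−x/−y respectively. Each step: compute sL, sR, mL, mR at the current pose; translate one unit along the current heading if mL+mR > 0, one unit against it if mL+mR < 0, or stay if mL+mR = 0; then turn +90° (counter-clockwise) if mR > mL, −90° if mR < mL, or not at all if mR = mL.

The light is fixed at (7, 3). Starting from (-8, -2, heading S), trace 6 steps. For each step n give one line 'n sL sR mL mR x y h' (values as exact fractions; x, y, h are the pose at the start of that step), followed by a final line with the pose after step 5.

0 12/41 12/65 -12/41 -6/65 -8 -2 S
1 3/10 15/58 -3/10 -15/116 -8 -1 E
2 20/111 12/41 -20/111 -6/41 -9 -1 N
3 30/169 30/149 -30/169 -15/149 -9 -2 W
4 12/41 12/65 -12/41 -6/65 -8 -2 S
5 3/10 15/58 -3/10 -15/116 -8 -1 E
final -9 -1 N

n=0: pose=(-8,-2,S); sL=12/41, sR=12/65; mL=-12/41, mR=-6/65; mL+mR=-1026/2665 → advance -1; mR−mL=534/2665 → turn +1·90°
n=1: pose=(-8,-1,E); sL=3/10, sR=15/58; mL=-3/10, mR=-15/116; mL+mR=-249/580 → advance -1; mR−mL=99/580 → turn +1·90°
n=2: pose=(-9,-1,N); sL=20/111, sR=12/41; mL=-20/111, mR=-6/41; mL+mR=-1486/4551 → advance -1; mR−mL=154/4551 → turn +1·90°
n=3: pose=(-9,-2,W); sL=30/169, sR=30/149; mL=-30/169, mR=-15/149; mL+mR=-7005/25181 → advance -1; mR−mL=1935/25181 → turn +1·90°
n=4: pose=(-8,-2,S); sL=12/41, sR=12/65; mL=-12/41, mR=-6/65; mL+mR=-1026/2665 → advance -1; mR−mL=534/2665 → turn +1·90°
n=5: pose=(-8,-1,E); sL=3/10, sR=15/58; mL=-3/10, mR=-15/116; mL+mR=-249/580 → advance -1; mR−mL=99/580 → turn +1·90°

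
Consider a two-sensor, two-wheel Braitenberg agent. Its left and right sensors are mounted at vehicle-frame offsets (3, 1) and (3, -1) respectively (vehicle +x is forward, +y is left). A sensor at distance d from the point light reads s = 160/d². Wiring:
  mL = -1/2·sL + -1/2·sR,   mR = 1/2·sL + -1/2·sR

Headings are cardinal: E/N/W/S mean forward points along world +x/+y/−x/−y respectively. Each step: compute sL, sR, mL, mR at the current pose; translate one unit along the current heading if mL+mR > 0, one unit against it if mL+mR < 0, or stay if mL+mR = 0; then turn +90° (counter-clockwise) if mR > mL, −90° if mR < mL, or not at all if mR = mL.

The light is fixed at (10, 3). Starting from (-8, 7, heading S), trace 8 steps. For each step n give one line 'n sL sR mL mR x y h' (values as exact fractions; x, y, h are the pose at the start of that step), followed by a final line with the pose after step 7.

0 16/29 80/181 -2608/5249 288/5249 -8 7 S
1 160/261 160/241 -40160/62901 -1600/62901 -8 8 E
2 10/29 40/97 -1065/2813 -95/2813 -9 8 N
3 160/493 160/509 -80160/250937 1280/250937 -9 7 W
4 16/29 80/181 -2608/5249 288/5249 -8 7 S
5 160/261 160/241 -40160/62901 -1600/62901 -8 8 E
6 10/29 40/97 -1065/2813 -95/2813 -9 8 N
7 160/493 160/509 -80160/250937 1280/250937 -9 7 W
final -8 7 S

n=0: pose=(-8,7,S); sL=16/29, sR=80/181; mL=-2608/5249, mR=288/5249; mL+mR=-80/181 → advance -1; mR−mL=16/29 → turn +1·90°
n=1: pose=(-8,8,E); sL=160/261, sR=160/241; mL=-40160/62901, mR=-1600/62901; mL+mR=-160/241 → advance -1; mR−mL=160/261 → turn +1·90°
n=2: pose=(-9,8,N); sL=10/29, sR=40/97; mL=-1065/2813, mR=-95/2813; mL+mR=-40/97 → advance -1; mR−mL=10/29 → turn +1·90°
n=3: pose=(-9,7,W); sL=160/493, sR=160/509; mL=-80160/250937, mR=1280/250937; mL+mR=-160/509 → advance -1; mR−mL=160/493 → turn +1·90°
n=4: pose=(-8,7,S); sL=16/29, sR=80/181; mL=-2608/5249, mR=288/5249; mL+mR=-80/181 → advance -1; mR−mL=16/29 → turn +1·90°
n=5: pose=(-8,8,E); sL=160/261, sR=160/241; mL=-40160/62901, mR=-1600/62901; mL+mR=-160/241 → advance -1; mR−mL=160/261 → turn +1·90°
n=6: pose=(-9,8,N); sL=10/29, sR=40/97; mL=-1065/2813, mR=-95/2813; mL+mR=-40/97 → advance -1; mR−mL=10/29 → turn +1·90°
n=7: pose=(-9,7,W); sL=160/493, sR=160/509; mL=-80160/250937, mR=1280/250937; mL+mR=-160/509 → advance -1; mR−mL=160/493 → turn +1·90°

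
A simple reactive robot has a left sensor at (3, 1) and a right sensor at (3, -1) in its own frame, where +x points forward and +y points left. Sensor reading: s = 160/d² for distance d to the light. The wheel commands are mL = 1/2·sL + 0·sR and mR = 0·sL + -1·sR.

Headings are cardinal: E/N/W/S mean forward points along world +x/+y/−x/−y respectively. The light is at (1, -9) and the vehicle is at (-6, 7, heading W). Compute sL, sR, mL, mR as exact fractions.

32/65 160/389 16/65 -160/389

left sensor world pos  = (-9, 6); dL² = 325
right sensor world pos = (-9, 8); dR² = 389
sL = 160/325 = 32/65
sR = 160/389 = 160/389
mL = 1/2·sL + 0·sR = 16/65
mR = 0·sL + -1·sR = -160/389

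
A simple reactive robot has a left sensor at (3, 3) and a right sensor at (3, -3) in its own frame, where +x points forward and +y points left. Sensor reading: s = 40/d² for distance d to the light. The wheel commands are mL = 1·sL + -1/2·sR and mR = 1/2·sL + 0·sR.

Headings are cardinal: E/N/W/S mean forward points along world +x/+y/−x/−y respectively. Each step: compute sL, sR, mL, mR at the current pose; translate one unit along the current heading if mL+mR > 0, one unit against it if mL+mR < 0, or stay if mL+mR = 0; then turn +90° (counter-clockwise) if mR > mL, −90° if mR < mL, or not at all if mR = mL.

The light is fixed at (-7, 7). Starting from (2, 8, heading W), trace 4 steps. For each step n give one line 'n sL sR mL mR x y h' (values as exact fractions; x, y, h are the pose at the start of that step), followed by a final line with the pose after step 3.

n=0: pose=(2,8,W); sL=1, sR=10/13; mL=8/13, mR=1/2; mL+mR=29/26 → advance +1; mR−mL=-3/26 → turn -1·90°
n=1: pose=(1,8,N); sL=40/41, sR=40/137; mL=4660/5617, mR=20/41; mL+mR=7400/5617 → advance +1; mR−mL=-1920/5617 → turn -1·90°
n=2: pose=(1,9,E); sL=20/73, sR=20/61; mL=490/4453, mR=10/73; mL+mR=1100/4453 → advance +1; mR−mL=120/4453 → turn +1·90°
n=3: pose=(2,9,N); sL=40/61, sR=40/169; mL=5540/10309, mR=20/61; mL+mR=8920/10309 → advance +1; mR−mL=-2160/10309 → turn -1·90°

0 1 10/13 8/13 1/2 2 8 W
1 40/41 40/137 4660/5617 20/41 1 8 N
2 20/73 20/61 490/4453 10/73 1 9 E
3 40/61 40/169 5540/10309 20/61 2 9 N
final 2 10 E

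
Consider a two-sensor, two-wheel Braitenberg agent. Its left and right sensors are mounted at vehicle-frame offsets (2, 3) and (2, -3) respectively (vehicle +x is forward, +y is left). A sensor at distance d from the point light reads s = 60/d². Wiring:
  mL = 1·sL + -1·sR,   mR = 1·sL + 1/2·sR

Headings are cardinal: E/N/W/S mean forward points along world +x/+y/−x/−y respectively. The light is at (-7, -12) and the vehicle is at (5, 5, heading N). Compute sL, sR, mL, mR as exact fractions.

left sensor world pos  = (2, 7); dL² = 442
right sensor world pos = (8, 7); dR² = 586
sL = 60/442 = 30/221
sR = 60/586 = 30/293
mL = 1·sL + -1·sR = 2160/64753
mR = 1·sL + 1/2·sR = 12105/64753

30/221 30/293 2160/64753 12105/64753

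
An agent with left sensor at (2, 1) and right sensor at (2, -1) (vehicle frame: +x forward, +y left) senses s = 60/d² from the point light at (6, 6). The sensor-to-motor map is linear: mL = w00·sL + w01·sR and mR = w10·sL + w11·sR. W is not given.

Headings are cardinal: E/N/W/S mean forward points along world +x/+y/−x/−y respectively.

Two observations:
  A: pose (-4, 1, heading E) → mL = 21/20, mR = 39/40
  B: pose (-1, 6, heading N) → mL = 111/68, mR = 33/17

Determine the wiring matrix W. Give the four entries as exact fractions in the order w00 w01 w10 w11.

obs A: pose=(-4,1,E) → sL=3/4, sR=3/5, mL=21/20, mR=39/40
obs B: pose=(-1,6,N) → sL=15/17, sR=3/2, mL=111/68, mR=33/17
sensor matrix S = [[3/4, 3/5], [15/17, 3/2]]; det S = 81/136
solve [mL_A; mL_B] = S·[w00; w01] and [mR_A; mR_B] = S·[w10; w11]:
  w00 = 1, w01 = 1/2, w10 = 1/2, w11 = 1

1 1/2 1/2 1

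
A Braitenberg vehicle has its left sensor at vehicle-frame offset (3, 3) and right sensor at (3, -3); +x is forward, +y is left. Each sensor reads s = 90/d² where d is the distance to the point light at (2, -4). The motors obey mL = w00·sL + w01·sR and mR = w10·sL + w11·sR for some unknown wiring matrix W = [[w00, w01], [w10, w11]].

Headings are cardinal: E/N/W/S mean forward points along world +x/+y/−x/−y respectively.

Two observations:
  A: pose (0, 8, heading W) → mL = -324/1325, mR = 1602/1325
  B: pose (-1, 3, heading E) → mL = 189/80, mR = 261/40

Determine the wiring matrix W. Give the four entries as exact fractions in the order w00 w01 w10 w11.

obs A: pose=(0,8,W) → sL=45/53, sR=9/25, mL=-324/1325, mR=1602/1325
obs B: pose=(-1,3,E) → sL=9/10, sR=45/8, mL=189/80, mR=261/40
sensor matrix S = [[45/53, 9/25], [9/10, 45/8]]; det S = 235953/53000
solve [mL_A; mL_B] = S·[w00; w01] and [mR_A; mR_B] = S·[w10; w11]:
  w00 = -1/2, w01 = 1/2, w10 = 1, w11 = 1

-1/2 1/2 1 1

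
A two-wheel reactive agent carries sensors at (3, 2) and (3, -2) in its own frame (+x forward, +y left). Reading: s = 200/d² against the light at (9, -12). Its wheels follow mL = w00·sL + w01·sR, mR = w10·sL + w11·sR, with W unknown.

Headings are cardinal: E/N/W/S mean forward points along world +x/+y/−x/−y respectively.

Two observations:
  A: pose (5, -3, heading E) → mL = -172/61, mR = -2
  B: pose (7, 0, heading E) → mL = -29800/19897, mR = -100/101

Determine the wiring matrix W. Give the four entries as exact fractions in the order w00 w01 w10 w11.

obs A: pose=(5,-3,E) → sL=100/61, sR=4, mL=-172/61, mR=-2
obs B: pose=(7,0,E) → sL=200/197, sR=200/101, mL=-29800/19897, mR=-100/101
sensor matrix S = [[100/61, 4], [200/197, 200/101]]; det S = -988800/1213717
solve [mL_A; mL_B] = S·[w00; w01] and [mR_A; mR_B] = S·[w10; w11]:
  w00 = -1/2, w01 = -1/2, w10 = 0, w11 = -1/2

-1/2 -1/2 0 -1/2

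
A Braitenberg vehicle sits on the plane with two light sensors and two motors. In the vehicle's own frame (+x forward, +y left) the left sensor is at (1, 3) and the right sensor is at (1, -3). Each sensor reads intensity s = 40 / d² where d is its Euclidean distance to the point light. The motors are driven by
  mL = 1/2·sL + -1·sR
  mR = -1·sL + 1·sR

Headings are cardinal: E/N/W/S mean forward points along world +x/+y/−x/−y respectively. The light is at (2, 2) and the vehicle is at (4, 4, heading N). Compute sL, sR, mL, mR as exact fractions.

left sensor world pos  = (1, 5); dL² = 10
right sensor world pos = (7, 5); dR² = 34
sL = 40/10 = 4
sR = 40/34 = 20/17
mL = 1/2·sL + -1·sR = 14/17
mR = -1·sL + 1·sR = -48/17

4 20/17 14/17 -48/17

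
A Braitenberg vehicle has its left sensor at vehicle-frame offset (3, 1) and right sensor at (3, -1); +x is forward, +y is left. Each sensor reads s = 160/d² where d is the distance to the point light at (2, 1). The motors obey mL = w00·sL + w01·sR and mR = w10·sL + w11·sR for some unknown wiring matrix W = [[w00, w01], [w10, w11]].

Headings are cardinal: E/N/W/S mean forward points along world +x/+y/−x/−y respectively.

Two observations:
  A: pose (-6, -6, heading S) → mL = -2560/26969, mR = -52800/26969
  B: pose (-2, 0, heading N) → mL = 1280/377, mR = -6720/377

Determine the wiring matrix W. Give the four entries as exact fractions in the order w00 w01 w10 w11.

-1/2 1/2 -1 -1

obs A: pose=(-6,-6,S) → sL=160/149, sR=160/181, mL=-2560/26969, mR=-52800/26969
obs B: pose=(-2,0,N) → sL=160/29, sR=160/13, mL=1280/377, mR=-6720/377
sensor matrix S = [[160/149, 160/181], [160/29, 160/13]]; det S = 84787200/10167313
solve [mL_A; mL_B] = S·[w00; w01] and [mR_A; mR_B] = S·[w10; w11]:
  w00 = -1/2, w01 = 1/2, w10 = -1, w11 = -1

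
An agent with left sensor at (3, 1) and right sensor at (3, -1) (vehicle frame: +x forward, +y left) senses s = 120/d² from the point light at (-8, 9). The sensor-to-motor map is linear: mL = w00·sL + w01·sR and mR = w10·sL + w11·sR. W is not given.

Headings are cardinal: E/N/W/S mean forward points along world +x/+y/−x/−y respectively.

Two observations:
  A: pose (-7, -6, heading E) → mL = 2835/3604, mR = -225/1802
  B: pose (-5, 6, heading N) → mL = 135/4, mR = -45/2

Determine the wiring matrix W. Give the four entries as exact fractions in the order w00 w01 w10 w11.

obs A: pose=(-7,-6,E) → sL=30/53, sR=15/34, mL=2835/3604, mR=-225/1802
obs B: pose=(-5,6,N) → sL=30, sR=15/2, mL=135/4, mR=-45/2
sensor matrix S = [[30/53, 15/34], [30, 15/2]]; det S = -8100/901
solve [mL_A; mL_B] = S·[w00; w01] and [mR_A; mR_B] = S·[w10; w11]:
  w00 = 1, w01 = 1/2, w10 = -1, w11 = 1

1 1/2 -1 1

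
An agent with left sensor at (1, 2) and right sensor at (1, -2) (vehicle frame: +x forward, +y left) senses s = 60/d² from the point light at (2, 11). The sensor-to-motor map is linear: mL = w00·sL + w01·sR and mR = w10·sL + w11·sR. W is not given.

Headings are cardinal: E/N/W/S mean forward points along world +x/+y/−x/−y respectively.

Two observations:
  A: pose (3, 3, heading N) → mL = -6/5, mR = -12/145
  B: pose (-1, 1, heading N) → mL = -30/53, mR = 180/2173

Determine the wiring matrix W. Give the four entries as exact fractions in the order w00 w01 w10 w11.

obs A: pose=(3,3,N) → sL=6/5, sR=30/29, mL=-6/5, mR=-12/145
obs B: pose=(-1,1,N) → sL=30/53, sR=30/41, mL=-30/53, mR=180/2173
sensor matrix S = [[6/5, 30/29], [30/53, 30/41]]; det S = 18432/63017
solve [mL_A; mL_B] = S·[w00; w01] and [mR_A; mR_B] = S·[w10; w11]:
  w00 = -1, w01 = 0, w10 = -1/2, w11 = 1/2

-1 0 -1/2 1/2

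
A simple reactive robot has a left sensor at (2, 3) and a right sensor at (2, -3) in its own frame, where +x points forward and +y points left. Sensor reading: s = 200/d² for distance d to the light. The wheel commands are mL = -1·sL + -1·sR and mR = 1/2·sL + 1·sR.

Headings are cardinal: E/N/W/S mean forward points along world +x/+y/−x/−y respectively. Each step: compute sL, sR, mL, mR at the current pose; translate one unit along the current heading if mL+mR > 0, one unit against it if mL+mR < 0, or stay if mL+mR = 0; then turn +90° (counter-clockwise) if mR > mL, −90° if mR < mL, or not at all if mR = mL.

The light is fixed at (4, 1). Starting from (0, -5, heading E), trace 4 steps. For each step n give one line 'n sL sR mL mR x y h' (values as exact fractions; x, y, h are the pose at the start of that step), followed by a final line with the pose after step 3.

n=0: pose=(0,-5,E); sL=200/13, sR=40/17; mL=-3920/221, mR=2220/221; mL+mR=-100/13 → advance -1; mR−mL=6140/221 → turn +1·90°
n=1: pose=(-1,-5,N); sL=5/2, sR=10; mL=-25/2, mR=45/4; mL+mR=-5/4 → advance -1; mR−mL=95/4 → turn +1·90°
n=2: pose=(-1,-6,W); sL=200/149, sR=40/13; mL=-8560/1937, mR=7260/1937; mL+mR=-100/149 → advance -1; mR−mL=15820/1937 → turn +1·90°
n=3: pose=(0,-6,S); sL=100/41, sR=20/13; mL=-2120/533, mR=1470/533; mL+mR=-50/41 → advance -1; mR−mL=3590/533 → turn +1·90°

0 200/13 40/17 -3920/221 2220/221 0 -5 E
1 5/2 10 -25/2 45/4 -1 -5 N
2 200/149 40/13 -8560/1937 7260/1937 -1 -6 W
3 100/41 20/13 -2120/533 1470/533 0 -6 S
final 0 -5 E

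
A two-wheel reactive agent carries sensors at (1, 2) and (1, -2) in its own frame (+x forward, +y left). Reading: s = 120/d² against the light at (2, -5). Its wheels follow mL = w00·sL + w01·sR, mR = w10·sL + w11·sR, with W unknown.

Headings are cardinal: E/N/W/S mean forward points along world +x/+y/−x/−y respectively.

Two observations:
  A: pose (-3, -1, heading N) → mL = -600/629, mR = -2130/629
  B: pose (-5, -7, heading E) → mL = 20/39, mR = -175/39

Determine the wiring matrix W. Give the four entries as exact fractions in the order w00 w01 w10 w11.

1/2 -1/2 -1 -1/2

obs A: pose=(-3,-1,N) → sL=60/37, sR=60/17, mL=-600/629, mR=-2130/629
obs B: pose=(-5,-7,E) → sL=10/3, sR=30/13, mL=20/39, mR=-175/39
sensor matrix S = [[60/37, 60/17], [10/3, 30/13]]; det S = -65600/8177
solve [mL_A; mL_B] = S·[w00; w01] and [mR_A; mR_B] = S·[w10; w11]:
  w00 = 1/2, w01 = -1/2, w10 = -1, w11 = -1/2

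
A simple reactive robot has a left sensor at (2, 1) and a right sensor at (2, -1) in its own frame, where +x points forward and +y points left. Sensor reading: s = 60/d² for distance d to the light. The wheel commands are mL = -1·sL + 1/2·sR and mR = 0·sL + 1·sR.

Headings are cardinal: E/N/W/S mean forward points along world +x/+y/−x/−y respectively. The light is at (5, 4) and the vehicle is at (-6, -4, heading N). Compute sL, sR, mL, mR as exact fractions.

left sensor world pos  = (-7, -2); dL² = 180
right sensor world pos = (-5, -2); dR² = 136
sL = 60/180 = 1/3
sR = 60/136 = 15/34
mL = -1·sL + 1/2·sR = -23/204
mR = 0·sL + 1·sR = 15/34

1/3 15/34 -23/204 15/34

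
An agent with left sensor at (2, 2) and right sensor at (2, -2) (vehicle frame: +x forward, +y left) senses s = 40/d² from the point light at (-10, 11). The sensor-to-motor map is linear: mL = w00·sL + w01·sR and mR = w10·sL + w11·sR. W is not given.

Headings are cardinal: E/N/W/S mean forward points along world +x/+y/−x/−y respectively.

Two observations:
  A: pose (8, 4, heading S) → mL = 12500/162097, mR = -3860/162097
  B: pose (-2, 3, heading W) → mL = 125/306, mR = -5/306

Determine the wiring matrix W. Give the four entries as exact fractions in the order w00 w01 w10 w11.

-1/2 1 -1 1/2

obs A: pose=(8,4,S) → sL=40/481, sR=40/337, mL=12500/162097, mR=-3860/162097
obs B: pose=(-2,3,W) → sL=5/17, sR=5/9, mL=125/306, mR=-5/306
sensor matrix S = [[40/481, 40/337], [5/17, 5/9]]; det S = 280000/24800841
solve [mL_A; mL_B] = S·[w00; w01] and [mR_A; mR_B] = S·[w10; w11]:
  w00 = -1/2, w01 = 1, w10 = -1, w11 = 1/2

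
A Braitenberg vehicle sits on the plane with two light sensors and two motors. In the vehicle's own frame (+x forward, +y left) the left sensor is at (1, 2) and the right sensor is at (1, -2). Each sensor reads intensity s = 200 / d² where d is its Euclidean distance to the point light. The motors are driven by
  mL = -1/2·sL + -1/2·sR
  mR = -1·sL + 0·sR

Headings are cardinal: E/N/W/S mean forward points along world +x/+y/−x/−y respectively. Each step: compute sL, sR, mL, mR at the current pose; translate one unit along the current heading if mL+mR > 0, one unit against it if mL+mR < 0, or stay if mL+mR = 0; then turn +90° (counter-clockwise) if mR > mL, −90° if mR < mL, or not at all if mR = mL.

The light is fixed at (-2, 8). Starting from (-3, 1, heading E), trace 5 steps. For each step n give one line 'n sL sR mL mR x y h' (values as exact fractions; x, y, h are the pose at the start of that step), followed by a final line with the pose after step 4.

n=0: pose=(-3,1,E); sL=8, sR=200/81; mL=-424/81, mR=-8; mL+mR=-1072/81 → advance -1; mR−mL=-224/81 → turn -1·90°
n=1: pose=(-4,1,S); sL=25/8, sR=5/2; mL=-45/16, mR=-25/8; mL+mR=-95/16 → advance -1; mR−mL=-5/16 → turn -1·90°
n=2: pose=(-4,2,W); sL=200/73, sR=8; mL=-392/73, mR=-200/73; mL+mR=-592/73 → advance -1; mR−mL=192/73 → turn +1·90°
n=3: pose=(-3,2,S); sL=4, sR=100/29; mL=-108/29, mR=-4; mL+mR=-224/29 → advance -1; mR−mL=-8/29 → turn -1·90°
n=4: pose=(-3,3,W); sL=200/53, sR=200/13; mL=-6600/689, mR=-200/53; mL+mR=-9200/689 → advance -1; mR−mL=4000/689 → turn +1·90°

0 8 200/81 -424/81 -8 -3 1 E
1 25/8 5/2 -45/16 -25/8 -4 1 S
2 200/73 8 -392/73 -200/73 -4 2 W
3 4 100/29 -108/29 -4 -3 2 S
4 200/53 200/13 -6600/689 -200/53 -3 3 W
final -2 3 S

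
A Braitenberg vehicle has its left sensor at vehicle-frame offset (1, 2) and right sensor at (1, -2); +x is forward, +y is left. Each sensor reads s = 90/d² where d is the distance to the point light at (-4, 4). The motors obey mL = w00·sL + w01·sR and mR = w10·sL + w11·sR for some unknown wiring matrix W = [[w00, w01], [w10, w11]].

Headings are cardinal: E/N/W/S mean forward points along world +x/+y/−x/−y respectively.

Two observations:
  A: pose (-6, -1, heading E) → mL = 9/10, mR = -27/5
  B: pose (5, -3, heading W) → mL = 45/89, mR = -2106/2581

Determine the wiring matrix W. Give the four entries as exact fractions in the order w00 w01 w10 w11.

0 1/2 -1/2 -1/2

obs A: pose=(-6,-1,E) → sL=9, sR=9/5, mL=9/10, mR=-27/5
obs B: pose=(5,-3,W) → sL=18/29, sR=90/89, mL=45/89, mR=-2106/2581
sensor matrix S = [[9, 9/5], [18/29, 90/89]]; det S = 103032/12905
solve [mL_A; mL_B] = S·[w00; w01] and [mR_A; mR_B] = S·[w10; w11]:
  w00 = 0, w01 = 1/2, w10 = -1/2, w11 = -1/2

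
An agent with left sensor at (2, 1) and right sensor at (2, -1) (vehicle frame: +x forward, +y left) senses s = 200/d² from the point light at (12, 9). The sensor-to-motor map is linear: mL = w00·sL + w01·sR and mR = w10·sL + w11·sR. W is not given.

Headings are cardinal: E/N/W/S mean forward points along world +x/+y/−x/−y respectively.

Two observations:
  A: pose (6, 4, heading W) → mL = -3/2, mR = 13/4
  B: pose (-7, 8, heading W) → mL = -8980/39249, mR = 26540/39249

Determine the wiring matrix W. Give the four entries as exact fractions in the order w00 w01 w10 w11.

1/2 -1 1 1/2

obs A: pose=(6,4,W) → sL=2, sR=5/2, mL=-3/2, mR=13/4
obs B: pose=(-7,8,W) → sL=40/89, sR=200/441, mL=-8980/39249, mR=26540/39249
sensor matrix S = [[2, 5/2], [40/89, 200/441]]; det S = -8500/39249
solve [mL_A; mL_B] = S·[w00; w01] and [mR_A; mR_B] = S·[w10; w11]:
  w00 = 1/2, w01 = -1, w10 = 1, w11 = 1/2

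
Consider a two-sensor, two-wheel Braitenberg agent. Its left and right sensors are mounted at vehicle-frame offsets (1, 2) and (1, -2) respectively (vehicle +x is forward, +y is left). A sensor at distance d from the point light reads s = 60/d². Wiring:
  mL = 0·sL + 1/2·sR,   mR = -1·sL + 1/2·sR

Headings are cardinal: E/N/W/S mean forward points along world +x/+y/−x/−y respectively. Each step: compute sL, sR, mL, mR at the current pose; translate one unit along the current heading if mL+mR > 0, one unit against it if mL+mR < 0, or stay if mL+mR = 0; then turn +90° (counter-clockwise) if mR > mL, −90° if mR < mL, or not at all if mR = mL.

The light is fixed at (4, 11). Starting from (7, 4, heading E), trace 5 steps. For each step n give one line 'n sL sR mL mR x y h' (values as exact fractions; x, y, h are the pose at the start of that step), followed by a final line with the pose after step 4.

n=0: pose=(7,4,E); sL=60/41, sR=60/97; mL=30/97, mR=-4590/3977; mL+mR=-3360/3977 → advance -1; mR−mL=-60/41 → turn -1·90°
n=1: pose=(6,4,S); sL=3/4, sR=15/16; mL=15/32, mR=-9/32; mL+mR=3/16 → advance +1; mR−mL=-3/4 → turn -1·90°
n=2: pose=(6,3,W); sL=60/101, sR=60/37; mL=30/37, mR=810/3737; mL+mR=3840/3737 → advance +1; mR−mL=-60/101 → turn -1·90°
n=3: pose=(5,3,N); sL=6/5, sR=30/29; mL=15/29, mR=-99/145; mL+mR=-24/145 → advance -1; mR−mL=-6/5 → turn -1·90°
n=4: pose=(5,2,E); sL=60/53, sR=12/25; mL=6/25, mR=-1182/1325; mL+mR=-864/1325 → advance -1; mR−mL=-60/53 → turn -1·90°

0 60/41 60/97 30/97 -4590/3977 7 4 E
1 3/4 15/16 15/32 -9/32 6 4 S
2 60/101 60/37 30/37 810/3737 6 3 W
3 6/5 30/29 15/29 -99/145 5 3 N
4 60/53 12/25 6/25 -1182/1325 5 2 E
final 4 2 S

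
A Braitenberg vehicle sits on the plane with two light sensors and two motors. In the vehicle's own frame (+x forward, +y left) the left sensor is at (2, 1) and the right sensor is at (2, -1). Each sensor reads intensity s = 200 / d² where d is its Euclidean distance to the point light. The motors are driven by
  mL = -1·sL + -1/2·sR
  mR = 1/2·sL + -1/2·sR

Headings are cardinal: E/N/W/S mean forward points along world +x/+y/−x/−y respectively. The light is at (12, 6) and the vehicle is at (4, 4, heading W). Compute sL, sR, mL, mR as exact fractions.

left sensor world pos  = (2, 3); dL² = 109
right sensor world pos = (2, 5); dR² = 101
sL = 200/109 = 200/109
sR = 200/101 = 200/101
mL = -1·sL + -1/2·sR = -31100/11009
mR = 1/2·sL + -1/2·sR = -800/11009

200/109 200/101 -31100/11009 -800/11009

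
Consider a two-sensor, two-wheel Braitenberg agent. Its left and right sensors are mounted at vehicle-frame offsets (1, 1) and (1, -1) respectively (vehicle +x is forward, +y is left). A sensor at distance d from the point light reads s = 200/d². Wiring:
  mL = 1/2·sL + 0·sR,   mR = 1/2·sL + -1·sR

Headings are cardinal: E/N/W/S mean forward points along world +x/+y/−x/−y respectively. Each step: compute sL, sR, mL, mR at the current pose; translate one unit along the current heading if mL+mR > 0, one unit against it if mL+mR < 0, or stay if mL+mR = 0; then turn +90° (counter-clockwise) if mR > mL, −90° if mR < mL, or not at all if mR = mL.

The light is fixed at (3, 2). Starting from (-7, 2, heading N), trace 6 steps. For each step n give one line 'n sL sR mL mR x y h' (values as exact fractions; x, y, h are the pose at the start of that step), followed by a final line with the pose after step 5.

n=0: pose=(-7,2,N); sL=100/61, sR=100/41; mL=50/61, mR=-4050/2501; mL+mR=-2000/2501 → advance -1; mR−mL=-100/41 → turn -1·90°
n=1: pose=(-7,1,E); sL=200/81, sR=40/17; mL=100/81, mR=-1540/1377; mL+mR=160/1377 → advance +1; mR−mL=-40/17 → turn -1·90°
n=2: pose=(-6,1,S); sL=50/17, sR=25/13; mL=25/17, mR=-100/221; mL+mR=225/221 → advance +1; mR−mL=-25/13 → turn -1·90°
n=3: pose=(-6,0,W); sL=200/109, sR=200/101; mL=100/109, mR=-11700/11009; mL+mR=-1600/11009 → advance -1; mR−mL=-200/101 → turn -1·90°
n=4: pose=(-5,0,N); sL=100/41, sR=4; mL=50/41, mR=-114/41; mL+mR=-64/41 → advance -1; mR−mL=-4 → turn -1·90°
n=5: pose=(-5,-1,E); sL=200/53, sR=40/13; mL=100/53, mR=-820/689; mL+mR=480/689 → advance +1; mR−mL=-40/13 → turn -1·90°

0 100/61 100/41 50/61 -4050/2501 -7 2 N
1 200/81 40/17 100/81 -1540/1377 -7 1 E
2 50/17 25/13 25/17 -100/221 -6 1 S
3 200/109 200/101 100/109 -11700/11009 -6 0 W
4 100/41 4 50/41 -114/41 -5 0 N
5 200/53 40/13 100/53 -820/689 -5 -1 E
final -4 -1 S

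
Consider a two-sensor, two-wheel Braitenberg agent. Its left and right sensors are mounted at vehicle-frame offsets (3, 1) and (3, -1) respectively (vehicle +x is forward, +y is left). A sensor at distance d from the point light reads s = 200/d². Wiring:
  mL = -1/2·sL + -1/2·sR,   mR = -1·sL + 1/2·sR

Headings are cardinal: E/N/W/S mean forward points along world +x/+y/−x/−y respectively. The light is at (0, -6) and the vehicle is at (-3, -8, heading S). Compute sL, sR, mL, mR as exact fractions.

left sensor world pos  = (-2, -11); dL² = 29
right sensor world pos = (-4, -11); dR² = 41
sL = 200/29 = 200/29
sR = 200/41 = 200/41
mL = -1/2·sL + -1/2·sR = -7000/1189
mR = -1·sL + 1/2·sR = -5300/1189

200/29 200/41 -7000/1189 -5300/1189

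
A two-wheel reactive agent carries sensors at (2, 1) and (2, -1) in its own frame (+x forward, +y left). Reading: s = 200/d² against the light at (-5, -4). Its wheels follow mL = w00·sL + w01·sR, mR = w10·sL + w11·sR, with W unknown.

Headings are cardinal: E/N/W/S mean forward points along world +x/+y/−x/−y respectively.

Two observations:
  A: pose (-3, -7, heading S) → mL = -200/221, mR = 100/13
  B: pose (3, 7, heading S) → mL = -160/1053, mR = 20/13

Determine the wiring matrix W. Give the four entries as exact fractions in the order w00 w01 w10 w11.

1/2 -1/2 0 1

obs A: pose=(-3,-7,S) → sL=100/17, sR=100/13, mL=-200/221, mR=100/13
obs B: pose=(3,7,S) → sL=100/81, sR=20/13, mL=-160/1053, mR=20/13
sensor matrix S = [[100/17, 100/13], [100/81, 20/13]]; det S = -8000/17901
solve [mL_A; mL_B] = S·[w00; w01] and [mR_A; mR_B] = S·[w10; w11]:
  w00 = 1/2, w01 = -1/2, w10 = 0, w11 = 1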